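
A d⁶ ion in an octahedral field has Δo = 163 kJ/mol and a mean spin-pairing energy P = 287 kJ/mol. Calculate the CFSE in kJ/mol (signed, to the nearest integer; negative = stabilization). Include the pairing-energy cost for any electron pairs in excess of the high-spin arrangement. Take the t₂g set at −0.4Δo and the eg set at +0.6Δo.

With Δo < P the complex is high-spin.
Filling d⁶ accordingly: t₂g⁴ eg².
Orbital CFSE = -0.4Δo = -0.4 × 163 = -65 kJ/mol.
High-spin has no excess pairs, so no pairing correction applies.

-65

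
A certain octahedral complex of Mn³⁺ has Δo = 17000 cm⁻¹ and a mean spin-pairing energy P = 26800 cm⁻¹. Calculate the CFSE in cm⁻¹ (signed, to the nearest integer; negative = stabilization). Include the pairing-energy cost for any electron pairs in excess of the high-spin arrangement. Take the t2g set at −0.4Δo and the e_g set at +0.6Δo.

-10200

Mn³⁺: group 7, so d-count = 7 − 3 = 4.
Here Δo < P (17000 < 26800), so the high-spin state is favoured.
Filling d⁴ accordingly: t2g^3 e_g^1.
Orbital CFSE = -0.6Δo = -0.6 × 17000 = -10200 cm⁻¹.
High-spin has no excess pairs, so no pairing correction applies.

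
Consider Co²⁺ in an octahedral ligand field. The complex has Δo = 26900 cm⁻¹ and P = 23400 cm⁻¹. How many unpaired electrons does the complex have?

Co is in group 9, so Co²⁺ is d⁷ (9 − 2 = 7).
Since Δo = 26900 cm⁻¹ > P = 23400 cm⁻¹, the complex adopts the low-spin configuration.
Configuration: t₂g⁶ eg¹.
Unpaired electrons: 1.

1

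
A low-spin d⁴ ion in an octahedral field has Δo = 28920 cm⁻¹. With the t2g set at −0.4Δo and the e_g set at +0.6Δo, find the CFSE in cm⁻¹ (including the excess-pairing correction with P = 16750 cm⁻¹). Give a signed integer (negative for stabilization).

-29522

The d⁴ electrons fill as t2g^4 e_g^0.
CFSE(orbital) = 4×(-0.4Δo) + 0×(0.6Δo) = -1.6Δo; with Δo = 28920 cm⁻¹ that is -46272 cm⁻¹.
Pairing penalty: 1 pair vs 0 in the high-spin reference → 1 extra × P = 16750 cm⁻¹.
Overall CFSE = -46272 + 16750 = -29522 cm⁻¹.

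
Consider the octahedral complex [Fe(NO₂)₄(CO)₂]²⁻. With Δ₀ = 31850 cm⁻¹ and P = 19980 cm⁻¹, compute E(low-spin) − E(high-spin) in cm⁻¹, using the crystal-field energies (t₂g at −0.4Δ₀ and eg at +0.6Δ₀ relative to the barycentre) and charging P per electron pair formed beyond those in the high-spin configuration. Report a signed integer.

-23740

Ligand charges: 4×(-1) from NO₂⁻ and 2×(+0) from CO sum to -4; with overall charge -2, Fe is +2.
Fe²⁺: group 8, so d-count = 8 − 2 = 6.
In the high-spin limit (t₂g⁴ eg²) the orbital term is -0.4Δ₀ = -12740 cm⁻¹, with no excess pairing.
Low-spin t₂g⁶ eg⁰ gives -2.4Δ₀ = -76440 cm⁻¹, but forming 2 extra pairs costs 2P = 39960 cm⁻¹, so E(LS) = -76440 + 39960 = -36480 cm⁻¹.
E(LS) − E(HS) = -36480 − (-12740) = -23740 cm⁻¹.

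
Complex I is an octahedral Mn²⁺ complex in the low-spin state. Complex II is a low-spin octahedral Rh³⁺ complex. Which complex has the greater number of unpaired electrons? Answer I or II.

I

I: Mn sits in group 7; removing 2 electrons leaves Mn²⁺ with 7 − 2 = 5 d electrons; t₂g⁵ eg⁰ → 1 unpaired.
II: Rh sits in group 9; removing 3 electrons leaves Rh³⁺ with 9 − 3 = 6 d electrons; t2g^6 e_g^0 → 0 unpaired.
So I has more unpaired electrons.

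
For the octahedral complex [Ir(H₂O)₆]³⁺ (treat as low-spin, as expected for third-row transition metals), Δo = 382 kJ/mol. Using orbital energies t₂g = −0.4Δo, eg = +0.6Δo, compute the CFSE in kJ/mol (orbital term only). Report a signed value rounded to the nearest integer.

H₂O is neutral, so the +3 overall charge sits on Ir: oxidation state +3.
Ir sits in group 9; removing 3 electrons leaves Ir³⁺ with 9 − 3 = 6 d electrons.
The d⁶ electrons fill as t₂g⁶ eg⁰.
Orbital CFSE = 6(-0.4) + 0(0.6) = -2.4Δo = -2.4 × 382 = -917 kJ/mol.

-917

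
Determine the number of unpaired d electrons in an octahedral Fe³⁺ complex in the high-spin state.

Fe³⁺: group 8, so d-count = 8 − 3 = 5.
Configuration: t₂g³ eg², giving 5 unpaired electrons.

5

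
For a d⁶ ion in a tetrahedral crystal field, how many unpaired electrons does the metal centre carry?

4

Tetrahedral splitting is small, so the complex is high-spin.
Configuration: e³ t₂³, giving 4 unpaired electrons.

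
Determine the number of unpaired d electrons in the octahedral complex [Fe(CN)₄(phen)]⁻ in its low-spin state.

Ligand charges: 4×(-1) from CN⁻ and 1×(+0) from phen sum to -4; with overall charge -1, Fe is +3.
Fe sits in group 8; removing 3 electrons leaves Fe³⁺ with 8 − 3 = 5 d electrons.
Configuration: t₂g⁵ eg⁰, giving 1 unpaired electron.

1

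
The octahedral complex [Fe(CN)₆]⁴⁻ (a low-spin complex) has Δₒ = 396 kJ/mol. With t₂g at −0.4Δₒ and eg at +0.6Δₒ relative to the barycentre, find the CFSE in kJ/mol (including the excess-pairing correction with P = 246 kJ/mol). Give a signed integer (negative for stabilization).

-458

Each CN⁻ contributes -1; 6 × (-1) = -6. With overall charge -4, Fe is in the +2 oxidation state.
Fe sits in group 8; removing 2 electrons leaves Fe²⁺ with 8 − 2 = 6 d electrons.
Configuration: t₂g⁶ eg⁰.
The orbital stabilization is -2.4Δₒ = -2.4 × 396 = -950 kJ/mol.
Relative to high-spin t₂g⁴ eg² (1 paired), the low-spin configuration has 2 additional pairs, contributing +2 × 246 = +492 kJ/mol.
Overall CFSE = -950 + 492 = -458 kJ/mol.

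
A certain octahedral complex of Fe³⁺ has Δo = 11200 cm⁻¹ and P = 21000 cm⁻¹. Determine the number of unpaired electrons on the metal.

5

Fe³⁺: group 8, so d-count = 8 − 3 = 5.
Here Δo < P (11200 < 21000), so the high-spin state is favoured.
Configuration: t₂g³ eg².
Unpaired electrons: 5.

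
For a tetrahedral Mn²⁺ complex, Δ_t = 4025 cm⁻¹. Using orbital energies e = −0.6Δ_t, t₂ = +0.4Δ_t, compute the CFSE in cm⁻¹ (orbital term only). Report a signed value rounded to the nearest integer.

0

Group 7 minus oxidation state +2 gives a d⁵ configuration for Mn²⁺.
With tetrahedral geometry the complex is necessarily high-spin.
The d⁵ electrons fill as e² t₂³.
The orbital stabilization is 0.0Δ_t = 0.0 × 4025 = 0 cm⁻¹.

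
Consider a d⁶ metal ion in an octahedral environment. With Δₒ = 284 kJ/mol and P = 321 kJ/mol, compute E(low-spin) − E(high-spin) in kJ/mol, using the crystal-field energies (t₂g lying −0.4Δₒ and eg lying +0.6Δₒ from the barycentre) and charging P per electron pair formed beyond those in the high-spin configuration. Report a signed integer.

In the high-spin limit (t₂g⁴ eg²) the orbital term is -0.4Δₒ = -114 kJ/mol, with no excess pairing.
Low-spin: t₂g⁶ eg⁰, orbital CFSE = -2.4Δₒ = -682 kJ/mol; plus 2 excess pairs × P = +642 kJ/mol; total -40 kJ/mol.
Thus E(LS) − E(HS) = 74 kJ/mol.

74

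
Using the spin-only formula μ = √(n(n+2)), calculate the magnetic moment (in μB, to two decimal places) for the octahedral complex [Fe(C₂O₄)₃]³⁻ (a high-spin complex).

5.92 μB

Each C₂O₄²⁻ contributes -2; 3 × (-2) = -6. With overall charge -3, Fe is in the +3 oxidation state.
Group 8 minus oxidation state +3 gives a d⁵ configuration for Fe³⁺.
Configuration: t₂g³ eg² → 5 unpaired electrons.
μ(spin-only) = √[5(5+2)] = √35 ≈ 5.92 μB.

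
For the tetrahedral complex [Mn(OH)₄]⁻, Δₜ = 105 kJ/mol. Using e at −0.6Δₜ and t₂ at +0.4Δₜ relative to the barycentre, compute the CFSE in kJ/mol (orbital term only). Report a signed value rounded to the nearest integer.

Each OH⁻ contributes -1; 4 × (-1) = -4. With overall charge -1, Mn is in the +3 oxidation state.
Mn sits in group 7; removing 3 electrons leaves Mn³⁺ with 7 − 3 = 4 d electrons.
Tetrahedral splitting is small, so the complex is high-spin.
Configuration: e² t₂².
The orbital stabilization is -0.4Δₜ = -0.4 × 105 = -42 kJ/mol.

-42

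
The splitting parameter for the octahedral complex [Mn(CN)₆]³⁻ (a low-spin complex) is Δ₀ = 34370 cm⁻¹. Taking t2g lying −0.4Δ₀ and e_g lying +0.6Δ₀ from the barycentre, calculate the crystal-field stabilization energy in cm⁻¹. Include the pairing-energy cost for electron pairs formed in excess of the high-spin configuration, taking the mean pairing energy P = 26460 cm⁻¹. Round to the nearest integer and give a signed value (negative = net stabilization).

Each CN⁻ contributes -1; 6 × (-1) = -6. With overall charge -3, Mn is in the +3 oxidation state.
Mn sits in group 7; removing 3 electrons leaves Mn³⁺ with 7 − 3 = 4 d electrons.
Configuration: t2g^4 e_g^0.
The orbital stabilization is -1.6Δ₀ = -1.6 × 34370 = -54992 cm⁻¹.
Pairing penalty: 1 pair vs 0 in the high-spin reference → 1 extra × P = 26460 cm⁻¹.
Overall CFSE = -54992 + 26460 = -28532 cm⁻¹.

-28532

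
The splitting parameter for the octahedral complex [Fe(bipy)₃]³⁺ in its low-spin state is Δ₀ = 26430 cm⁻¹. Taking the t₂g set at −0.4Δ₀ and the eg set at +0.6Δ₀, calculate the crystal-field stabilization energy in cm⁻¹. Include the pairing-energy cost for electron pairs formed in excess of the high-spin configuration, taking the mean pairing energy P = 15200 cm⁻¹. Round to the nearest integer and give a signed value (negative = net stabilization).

bipy is neutral, so the +3 overall charge sits on Fe: oxidation state +3.
Fe sits in group 8; removing 3 electrons leaves Fe³⁺ with 8 − 3 = 5 d electrons.
Configuration: t₂g⁵ eg⁰.
CFSE(orbital) = 5×(-0.4Δ₀) + 0×(0.6Δ₀) = -2.0Δ₀; with Δ₀ = 26430 cm⁻¹ that is -52860 cm⁻¹.
High-spin d⁵ would be t₂g³ eg² with 0 pairs; low-spin has 2, so 2 excess pairs cost +2P = +30400 cm⁻¹.
Net CFSE = -52860 + 30400 = -22460 cm⁻¹.

-22460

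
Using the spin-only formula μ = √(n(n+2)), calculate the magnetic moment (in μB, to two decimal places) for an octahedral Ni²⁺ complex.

2.83 μB

Ni²⁺: group 10, so d-count = 10 − 2 = 8.
Configuration: t₂g⁶ eg² → 2 unpaired electrons.
μ(spin-only) = √[2(2+2)] = √8 ≈ 2.83 μB.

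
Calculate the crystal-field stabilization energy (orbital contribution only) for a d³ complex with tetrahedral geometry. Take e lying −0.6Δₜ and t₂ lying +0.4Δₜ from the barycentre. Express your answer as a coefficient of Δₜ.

Tetrahedral splitting is small, so the complex is high-spin.
Configuration: e² t₂¹.
CFSE = 2(-0.6Δₜ) + 1(0.4Δₜ) = -1.2Δₜ + 0.4Δₜ = -0.8Δₜ.

-0.8 Δₜ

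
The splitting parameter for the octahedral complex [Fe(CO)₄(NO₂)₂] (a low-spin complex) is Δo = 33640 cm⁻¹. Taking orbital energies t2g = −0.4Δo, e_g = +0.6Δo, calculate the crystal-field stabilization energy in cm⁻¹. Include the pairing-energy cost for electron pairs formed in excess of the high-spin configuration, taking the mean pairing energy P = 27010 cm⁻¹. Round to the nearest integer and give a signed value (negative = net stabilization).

-26716

Ligand charges: 4×(+0) from CO and 2×(-1) from NO₂⁻ sum to -2; with overall charge +0, Fe is +2.
Group 8 minus oxidation state +2 gives a d⁶ configuration for Fe²⁺.
Configuration: t2g^6 e_g^0.
The orbital stabilization is -2.4Δo = -2.4 × 33640 = -80736 cm⁻¹.
High-spin d⁶ would be t2g^4 e_g^2 with 1 pair; low-spin has 3, so 2 excess pairs cost +2P = +54020 cm⁻¹.
Overall CFSE = -80736 + 54020 = -26716 cm⁻¹.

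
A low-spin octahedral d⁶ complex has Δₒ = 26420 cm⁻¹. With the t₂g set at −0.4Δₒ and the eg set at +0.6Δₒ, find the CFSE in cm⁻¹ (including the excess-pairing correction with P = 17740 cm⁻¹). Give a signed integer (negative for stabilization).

The d⁶ electrons fill as t₂g⁶ eg⁰.
The orbital stabilization is -2.4Δₒ = -2.4 × 26420 = -63408 cm⁻¹.
High-spin d⁶ would be t₂g⁴ eg² with 1 pair; low-spin has 3, so 2 excess pairs cost +2P = +35480 cm⁻¹.
Combining: -63408 + 35480 = -27928 cm⁻¹.

-27928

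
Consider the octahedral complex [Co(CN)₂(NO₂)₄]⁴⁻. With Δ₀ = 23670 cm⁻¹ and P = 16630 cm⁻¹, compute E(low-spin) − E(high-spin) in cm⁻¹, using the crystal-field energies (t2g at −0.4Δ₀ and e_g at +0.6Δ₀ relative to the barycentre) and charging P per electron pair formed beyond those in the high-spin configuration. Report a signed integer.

Ligand charges: 2×(-1) from CN⁻ and 4×(-1) from NO₂⁻ sum to -6; with overall charge -4, Co is +2.
Co is in group 9, so Co²⁺ is d⁷ (9 − 2 = 7).
High-spin: t2g^5 e_g^2, CFSE = -0.8Δ₀ = -18936 cm⁻¹.
For low-spin the configuration is t2g^6 e_g^1: orbital energy -1.8 × 23670 = -42606 cm⁻¹, and 1 additional pair relative to high-spin adds 16630 cm⁻¹, giving -25976 cm⁻¹.
Thus E(LS) − E(HS) = -7040 cm⁻¹.

-7040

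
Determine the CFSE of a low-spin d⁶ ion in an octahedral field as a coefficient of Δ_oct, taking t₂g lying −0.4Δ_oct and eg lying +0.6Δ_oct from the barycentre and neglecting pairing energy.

Configuration: t₂g⁶ eg⁰.
CFSE = 6(-0.4Δ_oct) + 0(0.6Δ_oct) = -2.4Δ_oct + 0.0Δ_oct = -2.4Δ_oct.

-2.4 Δ_oct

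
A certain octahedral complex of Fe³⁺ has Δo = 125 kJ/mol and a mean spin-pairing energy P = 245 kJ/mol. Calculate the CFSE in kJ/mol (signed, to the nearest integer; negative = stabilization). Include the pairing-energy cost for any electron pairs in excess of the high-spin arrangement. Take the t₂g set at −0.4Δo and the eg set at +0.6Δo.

Fe sits in group 8; removing 3 electrons leaves Fe³⁺ with 8 − 3 = 5 d electrons.
Δo < P, so pairing is avoided: the ground state is high-spin.
Filling d⁵ accordingly: t₂g³ eg².
Orbital CFSE = 0.0Δo = 0.0 × 125 = 0 kJ/mol.
High-spin has no excess pairs, so no pairing correction applies.

0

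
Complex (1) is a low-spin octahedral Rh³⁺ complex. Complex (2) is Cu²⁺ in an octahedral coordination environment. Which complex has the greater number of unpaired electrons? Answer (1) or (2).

(2)

(1): Rh sits in group 9; removing 3 electrons leaves Rh³⁺ with 9 − 3 = 6 d electrons; t₂g⁶ eg⁰ → 0 unpaired.
(2): Cu sits in group 11; removing 2 electrons leaves Cu²⁺ with 11 − 2 = 9 d electrons; For octahedral d⁹ the high- and low-spin configurations coincide; t₂g⁶ eg³ → 1 unpaired.
So (2) has more unpaired electrons.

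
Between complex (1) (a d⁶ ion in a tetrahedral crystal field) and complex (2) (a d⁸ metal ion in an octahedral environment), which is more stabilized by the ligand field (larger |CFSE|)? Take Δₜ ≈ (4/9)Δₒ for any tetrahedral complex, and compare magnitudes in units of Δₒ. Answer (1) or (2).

(1): Tetrahedral fields are weak (Δₜ ≈ 4/9 Δₒ), so electrons fill high-spin; e³ t₂³, CFSE = -0.6Δₜ ≈ -0.27Δₒ.
(2): t₂g⁶ eg², CFSE = -1.2Δₒ.
So (2) has the larger |CFSE|.

(2)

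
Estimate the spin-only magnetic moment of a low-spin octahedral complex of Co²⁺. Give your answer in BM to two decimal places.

Group 9 minus oxidation state +2 gives a d⁷ configuration for Co²⁺.
Configuration: t₂g⁶ eg¹ → 1 unpaired electron.
μ(spin-only) = √[1(1+2)] = √3 ≈ 1.73 BM.

1.73 BM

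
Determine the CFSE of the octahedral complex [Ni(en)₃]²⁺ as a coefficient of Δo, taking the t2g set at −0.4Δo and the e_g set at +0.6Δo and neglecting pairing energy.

-1.2 Δo

en is neutral, so the +2 overall charge sits on Ni: oxidation state +2.
Group 10 minus oxidation state +2 gives a d⁸ configuration for Ni²⁺.
For octahedral d⁸ the high- and low-spin configurations coincide.
Configuration: t2g^6 e_g^2.
CFSE = 6(-0.4Δo) + 2(0.6Δo) = -2.4Δo + 1.2Δo = -1.2Δo.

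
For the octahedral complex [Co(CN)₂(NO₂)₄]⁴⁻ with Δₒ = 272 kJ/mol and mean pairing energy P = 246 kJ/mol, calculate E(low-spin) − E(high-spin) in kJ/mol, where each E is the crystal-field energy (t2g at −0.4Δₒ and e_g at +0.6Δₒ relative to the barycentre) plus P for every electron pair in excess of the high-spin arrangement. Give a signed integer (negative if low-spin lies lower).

Ligand charges: 2×(-1) from CN⁻ and 4×(-1) from NO₂⁻ sum to -6; with overall charge -4, Co is +2.
Group 9 minus oxidation state +2 gives a d⁷ configuration for Co²⁺.
In the high-spin limit (t2g^5 e_g^2) the orbital term is -0.8Δₒ = -218 kJ/mol, with no excess pairing.
Low-spin t2g^6 e_g^1 gives -1.8Δₒ = -490 kJ/mol, but forming 1 extra pair costs 1P = 246 kJ/mol, so E(LS) = -490 + 246 = -244 kJ/mol.
E(LS) − E(HS) = -244 − (-218) = -26 kJ/mol.

-26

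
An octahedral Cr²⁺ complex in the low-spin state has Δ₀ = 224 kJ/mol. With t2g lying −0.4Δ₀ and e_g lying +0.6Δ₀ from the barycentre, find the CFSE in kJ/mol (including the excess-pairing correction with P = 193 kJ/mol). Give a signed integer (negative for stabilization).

-165

Cr is in group 6, so Cr²⁺ is d⁴ (6 − 2 = 4).
The d⁴ electrons fill as t2g^4 e_g^0.
The orbital stabilization is -1.6Δ₀ = -1.6 × 224 = -358 kJ/mol.
Relative to high-spin t2g^3 e_g^1 (0 paired), the low-spin configuration has 1 additional pair, contributing +1 × 193 = +193 kJ/mol.
Combining: -358 + 193 = -165 kJ/mol.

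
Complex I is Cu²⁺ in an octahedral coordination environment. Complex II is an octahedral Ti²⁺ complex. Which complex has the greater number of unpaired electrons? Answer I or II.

II

I: Group 11 minus oxidation state +2 gives a d⁹ configuration for Cu²⁺; t₂g⁶ eg³ → 1 unpaired.
II: Ti sits in group 4; removing 2 electrons leaves Ti²⁺ with 4 − 2 = 2 d electrons; t2g^2 e_g^0 → 2 unpaired.
So II has more unpaired electrons.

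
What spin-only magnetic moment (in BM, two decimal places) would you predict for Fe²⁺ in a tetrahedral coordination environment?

Fe sits in group 8; removing 2 electrons leaves Fe²⁺ with 8 − 2 = 6 d electrons.
Tetrahedral fields are weak (Δₜ ≈ 4/9 Δₒ), so electrons fill high-spin.
Configuration: e³ t₂³ → 4 unpaired electrons.
μ(spin-only) = √[4(4+2)] = √24 ≈ 4.90 BM.

4.90 BM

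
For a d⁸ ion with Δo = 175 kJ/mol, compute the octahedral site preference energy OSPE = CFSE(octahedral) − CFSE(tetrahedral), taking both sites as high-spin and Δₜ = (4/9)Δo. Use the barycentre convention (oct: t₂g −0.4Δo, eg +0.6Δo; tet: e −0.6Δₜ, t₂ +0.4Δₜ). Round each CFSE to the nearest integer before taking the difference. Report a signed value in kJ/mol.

-148

Octahedral high-spin t2g^6 e_g^2: CFSE = -1.2 × 175 = -210 kJ/mol.
In a tetrahedral site the filling is e^4 t2^4: CFSE(tet) = -0.8Δₜ = -0.8 × (4/9)(175) = -62 kJ/mol.
OSPE = CFSE(oct) − CFSE(tet) = -210 − (-62) = -148 kJ/mol.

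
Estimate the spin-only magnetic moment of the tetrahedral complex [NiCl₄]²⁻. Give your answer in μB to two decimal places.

Each Cl⁻ contributes -1; 4 × (-1) = -4. With overall charge -2, Ni is in the +2 oxidation state.
Ni sits in group 10; removing 2 electrons leaves Ni²⁺ with 10 − 2 = 8 d electrons.
With tetrahedral geometry the complex is necessarily high-spin.
Configuration: e⁴ t₂⁴ → 2 unpaired electrons.
μ(spin-only) = √[2(2+2)] = √8 ≈ 2.83 μB.

2.83 μB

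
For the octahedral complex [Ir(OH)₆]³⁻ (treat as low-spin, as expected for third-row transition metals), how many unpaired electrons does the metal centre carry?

0

Each OH⁻ contributes -1; 6 × (-1) = -6. With overall charge -3, Ir is in the +3 oxidation state.
Ir is in group 9, so Ir³⁺ is d⁶ (9 − 3 = 6).
Configuration: t2g^6 e_g^0, giving 0 unpaired electrons.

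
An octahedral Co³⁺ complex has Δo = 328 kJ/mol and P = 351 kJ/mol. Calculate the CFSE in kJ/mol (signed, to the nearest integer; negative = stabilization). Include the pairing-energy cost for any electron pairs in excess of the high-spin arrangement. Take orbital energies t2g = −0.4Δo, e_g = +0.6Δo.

-131

Co sits in group 9; removing 3 electrons leaves Co³⁺ with 9 − 3 = 6 d electrons.
Δo < P, so pairing is avoided: the ground state is high-spin.
Configuration: t2g^4 e_g^2.
Orbital CFSE = -0.4Δo = -0.4 × 328 = -131 kJ/mol.
High-spin has no excess pairs, so no pairing correction applies.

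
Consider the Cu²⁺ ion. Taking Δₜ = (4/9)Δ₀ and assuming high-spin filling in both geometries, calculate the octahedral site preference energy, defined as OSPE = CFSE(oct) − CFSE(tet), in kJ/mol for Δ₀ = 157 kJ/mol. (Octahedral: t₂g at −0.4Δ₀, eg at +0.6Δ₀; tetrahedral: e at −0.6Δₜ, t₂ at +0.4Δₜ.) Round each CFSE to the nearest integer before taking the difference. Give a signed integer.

Group 11 minus oxidation state +2 gives a d⁹ configuration for Cu²⁺.
Octahedral high-spin t₂g⁶ eg³: CFSE = -0.6 × 157 = -94 kJ/mol.
In a tetrahedral site the filling is e⁴ t₂⁵: CFSE(tet) = -0.4Δₜ = -0.4 × (4/9)(157) = -28 kJ/mol.
OSPE = CFSE(oct) − CFSE(tet) = -94 − (-28) = -66 kJ/mol.

-66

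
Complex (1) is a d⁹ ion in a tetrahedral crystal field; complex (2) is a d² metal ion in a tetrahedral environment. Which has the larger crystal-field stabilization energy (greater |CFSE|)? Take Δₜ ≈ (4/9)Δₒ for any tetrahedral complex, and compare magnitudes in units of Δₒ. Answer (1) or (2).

(1): With tetrahedral geometry the complex is necessarily high-spin; e^4 t2^5, CFSE = -0.4Δₜ ≈ -0.18Δₒ.
(2): Tetrahedral fields are weak (Δₜ ≈ 4/9 Δₒ), so electrons fill high-spin; e² t₂⁰, CFSE = -1.2Δₜ ≈ -0.53Δₒ.
So (2) has the larger |CFSE|.

(2)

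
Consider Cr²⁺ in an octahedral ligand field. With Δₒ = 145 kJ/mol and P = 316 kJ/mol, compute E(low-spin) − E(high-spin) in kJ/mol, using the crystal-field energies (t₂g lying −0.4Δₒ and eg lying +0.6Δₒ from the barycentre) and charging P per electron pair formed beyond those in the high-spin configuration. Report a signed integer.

Cr²⁺: group 6, so d-count = 6 − 2 = 4.
High-spin d⁴ fills as t₂g³ eg¹ with CFSE 3(−0.4) + 1(+0.6) = -0.6Δₒ = -87 kJ/mol.
For low-spin the configuration is t₂g⁴ eg⁰: orbital energy -1.6 × 145 = -232 kJ/mol, and 1 additional pair relative to high-spin adds 316 kJ/mol, giving 84 kJ/mol.
The difference is 84 − (-87) = 171 kJ/mol, so high-spin lies lower.

171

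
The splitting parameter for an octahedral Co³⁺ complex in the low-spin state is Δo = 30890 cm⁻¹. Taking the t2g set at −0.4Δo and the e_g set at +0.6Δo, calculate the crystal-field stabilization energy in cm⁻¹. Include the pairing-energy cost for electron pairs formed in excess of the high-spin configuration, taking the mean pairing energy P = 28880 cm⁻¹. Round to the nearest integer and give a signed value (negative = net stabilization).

Co³⁺: group 9, so d-count = 9 − 3 = 6.
The d⁶ electrons fill as t2g^6 e_g^0.
The orbital stabilization is -2.4Δo = -2.4 × 30890 = -74136 cm⁻¹.
Pairing penalty: 3 pairs vs 1 in the high-spin reference → 2 extra × P = 57760 cm⁻¹.
Net CFSE = -74136 + 57760 = -16376 cm⁻¹.

-16376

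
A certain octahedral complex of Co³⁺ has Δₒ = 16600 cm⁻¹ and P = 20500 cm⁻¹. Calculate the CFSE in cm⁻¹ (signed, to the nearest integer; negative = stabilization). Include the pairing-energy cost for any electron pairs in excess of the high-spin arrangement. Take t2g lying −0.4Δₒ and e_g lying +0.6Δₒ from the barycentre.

-6640

Co³⁺: group 9, so d-count = 9 − 3 = 6.
Δₒ < P, so pairing is avoided: the ground state is high-spin.
Configuration: t2g^4 e_g^2.
Orbital CFSE = -0.4Δₒ = -0.4 × 16600 = -6640 cm⁻¹.
High-spin has no excess pairs, so no pairing correction applies.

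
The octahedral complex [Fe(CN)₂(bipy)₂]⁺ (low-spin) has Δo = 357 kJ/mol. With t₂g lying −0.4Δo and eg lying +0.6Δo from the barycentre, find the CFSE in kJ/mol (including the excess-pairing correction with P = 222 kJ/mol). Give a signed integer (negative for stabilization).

Ligand charges: 2×(-1) from CN⁻ and 2×(+0) from bipy sum to -2; with overall charge +1, Fe is +3.
Group 8 minus oxidation state +3 gives a d⁵ configuration for Fe³⁺.
Configuration: t₂g⁵ eg⁰.
Orbital CFSE = 5(-0.4) + 0(0.6) = -2.0Δo = -2.0 × 357 = -714 kJ/mol.
High-spin d⁵ would be t₂g³ eg² with 0 pairs; low-spin has 2, so 2 excess pairs cost +2P = +444 kJ/mol.
Combining: -714 + 444 = -270 kJ/mol.

-270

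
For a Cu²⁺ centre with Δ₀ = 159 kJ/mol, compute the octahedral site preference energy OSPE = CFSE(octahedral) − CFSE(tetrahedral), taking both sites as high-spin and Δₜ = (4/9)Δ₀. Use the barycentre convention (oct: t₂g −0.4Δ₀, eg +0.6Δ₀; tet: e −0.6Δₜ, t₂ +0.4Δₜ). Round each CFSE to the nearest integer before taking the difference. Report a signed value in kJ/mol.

-67

Cu²⁺: group 11, so d-count = 11 − 2 = 9.
In an octahedral site d⁹ (HS) is t2g^6 e_g^3, giving CFSE(oct) = -0.6Δ₀ = -95 kJ/mol.
In a tetrahedral site the filling is e^4 t2^5: CFSE(tet) = -0.4Δₜ = -0.4 × (4/9)(159) = -28 kJ/mol.
Subtracting, OSPE = -95 − (-28) = -67 kJ/mol.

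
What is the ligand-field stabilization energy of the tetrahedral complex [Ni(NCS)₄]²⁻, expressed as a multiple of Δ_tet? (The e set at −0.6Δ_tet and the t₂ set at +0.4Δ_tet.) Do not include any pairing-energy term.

-0.8 Δ_tet

Each NCS⁻ contributes -1; 4 × (-1) = -4. With overall charge -2, Ni is in the +2 oxidation state.
Ni²⁺: group 10, so d-count = 10 − 2 = 8.
With tetrahedral geometry the complex is necessarily high-spin.
Configuration: e⁴ t₂⁴.
CFSE = 4(-0.6Δ_tet) + 4(0.4Δ_tet) = -2.4Δ_tet + 1.6Δ_tet = -0.8Δ_tet.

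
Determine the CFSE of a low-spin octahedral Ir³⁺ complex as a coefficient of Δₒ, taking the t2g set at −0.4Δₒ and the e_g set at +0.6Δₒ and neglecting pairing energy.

Group 9 minus oxidation state +3 gives a d⁶ configuration for Ir³⁺.
Configuration: t2g^6 e_g^0.
CFSE = 6(-0.4Δₒ) + 0(0.6Δₒ) = -2.4Δₒ + 0.0Δₒ = -2.4Δₒ.

-2.4 Δₒ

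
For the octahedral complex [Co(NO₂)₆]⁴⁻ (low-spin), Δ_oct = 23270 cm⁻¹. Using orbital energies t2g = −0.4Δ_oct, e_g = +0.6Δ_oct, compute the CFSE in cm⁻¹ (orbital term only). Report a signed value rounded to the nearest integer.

-41886

Each NO₂⁻ contributes -1; 6 × (-1) = -6. With overall charge -4, Co is in the +2 oxidation state.
Co²⁺: group 9, so d-count = 9 − 2 = 7.
Electron filling gives t2g^6 e_g^1.
CFSE(orbital) = 6×(-0.4Δ_oct) + 1×(0.6Δ_oct) = -1.8Δ_oct; with Δ_oct = 23270 cm⁻¹ that is -41886 cm⁻¹.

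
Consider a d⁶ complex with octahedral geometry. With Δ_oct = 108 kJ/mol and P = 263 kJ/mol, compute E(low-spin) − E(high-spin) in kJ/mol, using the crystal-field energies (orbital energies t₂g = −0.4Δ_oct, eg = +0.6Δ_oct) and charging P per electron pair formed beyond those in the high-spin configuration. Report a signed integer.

310

High-spin d⁶ fills as t₂g⁴ eg² with CFSE 4(−0.4) + 2(+0.6) = -0.4Δ_oct = -43 kJ/mol.
Low-spin t₂g⁶ eg⁰ gives -2.4Δ_oct = -259 kJ/mol, but forming 2 extra pairs costs 2P = 526 kJ/mol, so E(LS) = -259 + 526 = 267 kJ/mol.
Thus E(LS) − E(HS) = 310 kJ/mol.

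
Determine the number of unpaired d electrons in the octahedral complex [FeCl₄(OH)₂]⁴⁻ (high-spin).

4

Ligand charges: 4×(-1) from Cl⁻ and 2×(-1) from OH⁻ sum to -6; with overall charge -4, Fe is +2.
Fe²⁺: group 8, so d-count = 8 − 2 = 6.
Configuration: t₂g⁴ eg², giving 4 unpaired electrons.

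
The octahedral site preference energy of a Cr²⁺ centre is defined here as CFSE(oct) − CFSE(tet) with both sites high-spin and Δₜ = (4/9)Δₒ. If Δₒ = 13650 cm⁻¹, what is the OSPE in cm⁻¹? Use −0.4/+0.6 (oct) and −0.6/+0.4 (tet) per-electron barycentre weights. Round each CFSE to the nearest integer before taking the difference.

Cr sits in group 6; removing 2 electrons leaves Cr²⁺ with 6 − 2 = 4 d electrons.
Octahedral (high-spin): t₂g³ eg¹, CFSE = 3(−0.4) + 1(+0.6) = -0.6Δₒ = -0.6 × 13650 = -8190 cm⁻¹.
Tetrahedral: e² t₂², CFSE = 2(−0.6) + 2(+0.4) = -0.4Δₜ = -0.4 × (4/9) × 13650 = -2427 cm⁻¹.
Subtracting, OSPE = -8190 − (-2427) = -5763 cm⁻¹.

-5763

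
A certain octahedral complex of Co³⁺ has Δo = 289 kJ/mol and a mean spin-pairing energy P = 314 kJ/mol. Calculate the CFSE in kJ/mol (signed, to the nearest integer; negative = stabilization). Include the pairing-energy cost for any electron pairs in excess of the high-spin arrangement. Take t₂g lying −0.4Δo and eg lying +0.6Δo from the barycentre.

Co is in group 9, so Co³⁺ is d⁶ (9 − 3 = 6).
Here Δo < P (289 < 314), so the high-spin state is favoured.
Filling d⁶ accordingly: t₂g⁴ eg².
Orbital CFSE = -0.4Δo = -0.4 × 289 = -116 kJ/mol.
High-spin has no excess pairs, so no pairing correction applies.

-116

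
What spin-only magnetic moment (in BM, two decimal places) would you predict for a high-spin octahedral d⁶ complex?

Configuration: t₂g⁴ eg² → 4 unpaired electrons.
μ(spin-only) = √[4(4+2)] = √24 ≈ 4.90 BM.

4.90 BM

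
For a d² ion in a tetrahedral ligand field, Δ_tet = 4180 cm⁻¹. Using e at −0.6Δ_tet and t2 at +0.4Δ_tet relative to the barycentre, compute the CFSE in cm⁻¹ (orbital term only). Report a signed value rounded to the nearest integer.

-5016

With tetrahedral geometry the complex is necessarily high-spin.
Configuration: e^2 t2^0.
The orbital stabilization is -1.2Δ_tet = -1.2 × 4180 = -5016 cm⁻¹.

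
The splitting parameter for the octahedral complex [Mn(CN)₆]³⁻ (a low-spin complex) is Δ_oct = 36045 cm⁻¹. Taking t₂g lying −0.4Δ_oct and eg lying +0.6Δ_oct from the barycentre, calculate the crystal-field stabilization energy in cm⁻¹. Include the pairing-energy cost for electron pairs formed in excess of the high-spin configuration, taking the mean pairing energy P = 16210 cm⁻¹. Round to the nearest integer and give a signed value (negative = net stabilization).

-41462

Each CN⁻ contributes -1; 6 × (-1) = -6. With overall charge -3, Mn is in the +3 oxidation state.
Mn sits in group 7; removing 3 electrons leaves Mn³⁺ with 7 − 3 = 4 d electrons.
Configuration: t₂g⁴ eg⁰.
CFSE(orbital) = 4×(-0.4Δ_oct) + 0×(0.6Δ_oct) = -1.6Δ_oct; with Δ_oct = 36045 cm⁻¹ that is -57672 cm⁻¹.
Pairing penalty: 1 pair vs 0 in the high-spin reference → 1 extra × P = 16210 cm⁻¹.
Overall CFSE = -57672 + 16210 = -41462 cm⁻¹.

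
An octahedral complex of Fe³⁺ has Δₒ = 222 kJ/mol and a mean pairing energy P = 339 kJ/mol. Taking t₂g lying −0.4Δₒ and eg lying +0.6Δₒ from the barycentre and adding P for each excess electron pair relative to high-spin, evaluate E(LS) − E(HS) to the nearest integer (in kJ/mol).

234

Group 8 minus oxidation state +3 gives a d⁵ configuration for Fe³⁺.
High-spin d⁵ fills as t₂g³ eg² with CFSE 3(−0.4) + 2(+0.6) = 0.0Δₒ = 0 kJ/mol.
Low-spin: t₂g⁵ eg⁰, orbital CFSE = -2.0Δₒ = -444 kJ/mol; plus 2 excess pairs × P = +678 kJ/mol; total 234 kJ/mol.
Thus E(LS) − E(HS) = 234 kJ/mol.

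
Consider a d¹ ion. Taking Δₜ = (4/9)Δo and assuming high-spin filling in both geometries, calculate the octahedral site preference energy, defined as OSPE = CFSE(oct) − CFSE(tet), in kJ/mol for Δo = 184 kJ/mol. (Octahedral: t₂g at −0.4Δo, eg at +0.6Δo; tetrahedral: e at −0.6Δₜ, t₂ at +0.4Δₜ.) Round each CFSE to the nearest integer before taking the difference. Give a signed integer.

Octahedral high-spin t₂g¹ eg⁰: CFSE = -0.4 × 184 = -74 kJ/mol.
In a tetrahedral site the filling is e¹ t₂⁰: CFSE(tet) = -0.6Δₜ = -0.6 × (4/9)(184) = -49 kJ/mol.
OSPE = -74 − (-49) = -25 kJ/mol.

-25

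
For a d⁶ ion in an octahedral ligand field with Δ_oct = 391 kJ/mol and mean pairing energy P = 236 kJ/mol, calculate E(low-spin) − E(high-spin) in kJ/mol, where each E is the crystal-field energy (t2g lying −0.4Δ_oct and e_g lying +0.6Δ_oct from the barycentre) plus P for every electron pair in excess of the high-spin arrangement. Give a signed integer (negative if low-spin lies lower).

High-spin d⁶ fills as t2g^4 e_g^2 with CFSE 4(−0.4) + 2(+0.6) = -0.4Δ_oct = -156 kJ/mol.
For low-spin the configuration is t2g^6 e_g^0: orbital energy -2.4 × 391 = -938 kJ/mol, and 2 additional pairs relative to high-spin add 472 kJ/mol, giving -466 kJ/mol.
E(LS) − E(HS) = -466 − (-156) = -310 kJ/mol.

-310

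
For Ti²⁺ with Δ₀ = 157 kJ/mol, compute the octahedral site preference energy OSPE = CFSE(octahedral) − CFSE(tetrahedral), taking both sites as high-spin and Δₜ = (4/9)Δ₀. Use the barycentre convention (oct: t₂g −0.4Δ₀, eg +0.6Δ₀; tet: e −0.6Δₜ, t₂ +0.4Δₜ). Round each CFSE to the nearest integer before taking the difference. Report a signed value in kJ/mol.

Ti sits in group 4; removing 2 electrons leaves Ti²⁺ with 4 − 2 = 2 d electrons.
In an octahedral site d² (HS) is t₂g² eg⁰, giving CFSE(oct) = -0.8Δ₀ = -126 kJ/mol.
Tetrahedral e² t₂⁰ gives -1.2Δₜ = -1.2 × (4/9) × 157 = -84 kJ/mol.
OSPE = CFSE(oct) − CFSE(tet) = -126 − (-84) = -42 kJ/mol.

-42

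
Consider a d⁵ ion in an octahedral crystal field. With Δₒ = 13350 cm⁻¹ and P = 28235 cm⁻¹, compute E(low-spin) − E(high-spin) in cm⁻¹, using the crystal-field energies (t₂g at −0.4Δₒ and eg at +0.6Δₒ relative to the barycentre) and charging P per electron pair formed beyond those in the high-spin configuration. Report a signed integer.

High-spin d⁵ fills as t₂g³ eg² with CFSE 3(−0.4) + 2(+0.6) = 0.0Δₒ = 0 cm⁻¹.
For low-spin the configuration is t₂g⁵ eg⁰: orbital energy -2.0 × 13350 = -26700 cm⁻¹, and 2 additional pairs relative to high-spin add 56470 cm⁻¹, giving 29770 cm⁻¹.
Thus E(LS) − E(HS) = 29770 cm⁻¹.

29770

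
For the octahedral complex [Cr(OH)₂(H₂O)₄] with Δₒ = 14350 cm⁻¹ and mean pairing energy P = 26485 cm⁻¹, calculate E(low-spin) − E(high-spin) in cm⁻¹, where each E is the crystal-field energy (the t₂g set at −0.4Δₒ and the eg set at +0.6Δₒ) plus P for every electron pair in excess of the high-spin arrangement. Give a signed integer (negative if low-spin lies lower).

Ligand charges: 2×(-1) from OH⁻ and 4×(+0) from H₂O sum to -2; with overall charge +0, Cr is +2.
Cr is in group 6, so Cr²⁺ is d⁴ (6 − 2 = 4).
In the high-spin limit (t₂g³ eg¹) the orbital term is -0.6Δₒ = -8610 cm⁻¹, with no excess pairing.
Low-spin t₂g⁴ eg⁰ gives -1.6Δₒ = -22960 cm⁻¹, but forming 1 extra pair costs 1P = 26485 cm⁻¹, so E(LS) = -22960 + 26485 = 3525 cm⁻¹.
Thus E(LS) − E(HS) = 12135 cm⁻¹.

12135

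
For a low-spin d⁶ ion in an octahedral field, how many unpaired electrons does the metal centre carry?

Configuration: t₂g⁶ eg⁰, giving 0 unpaired electrons.

0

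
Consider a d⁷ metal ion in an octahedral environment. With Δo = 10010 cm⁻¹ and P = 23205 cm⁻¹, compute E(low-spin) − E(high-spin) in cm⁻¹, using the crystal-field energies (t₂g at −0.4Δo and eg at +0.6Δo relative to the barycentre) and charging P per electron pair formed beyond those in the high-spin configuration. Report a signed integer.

High-spin: t₂g⁵ eg², CFSE = -0.8Δo = -8008 cm⁻¹.
Low-spin t₂g⁶ eg¹ gives -1.8Δo = -18018 cm⁻¹, but forming 1 extra pair costs 1P = 23205 cm⁻¹, so E(LS) = -18018 + 23205 = 5187 cm⁻¹.
Thus E(LS) − E(HS) = 13195 cm⁻¹.

13195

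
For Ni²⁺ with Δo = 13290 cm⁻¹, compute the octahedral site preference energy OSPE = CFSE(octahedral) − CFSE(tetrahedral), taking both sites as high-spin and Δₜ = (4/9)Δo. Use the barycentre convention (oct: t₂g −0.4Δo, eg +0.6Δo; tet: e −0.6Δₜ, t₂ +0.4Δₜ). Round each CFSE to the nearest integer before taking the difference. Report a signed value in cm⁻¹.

Ni²⁺: group 10, so d-count = 10 − 2 = 8.
Octahedral high-spin t₂g⁶ eg²: CFSE = -1.2 × 13290 = -15948 cm⁻¹.
Tetrahedral e⁴ t₂⁴ gives -0.8Δₜ = -0.8 × (4/9) × 13290 = -4725 cm⁻¹.
OSPE = -15948 − (-4725) = -11223 cm⁻¹.

-11223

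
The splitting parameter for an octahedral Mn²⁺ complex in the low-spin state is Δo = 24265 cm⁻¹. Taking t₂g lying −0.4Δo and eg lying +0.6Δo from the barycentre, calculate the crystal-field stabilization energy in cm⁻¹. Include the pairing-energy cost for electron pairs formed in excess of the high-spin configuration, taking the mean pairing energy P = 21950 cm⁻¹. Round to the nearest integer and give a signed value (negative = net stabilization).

-4630

Mn sits in group 7; removing 2 electrons leaves Mn²⁺ with 7 − 2 = 5 d electrons.
The d⁵ electrons fill as t₂g⁵ eg⁰.
Orbital CFSE = 5(-0.4) + 0(0.6) = -2.0Δo = -2.0 × 24265 = -48530 cm⁻¹.
Pairing penalty: 2 pairs vs 0 in the high-spin reference → 2 extra × P = 43900 cm⁻¹.
Net CFSE = -48530 + 43900 = -4630 cm⁻¹.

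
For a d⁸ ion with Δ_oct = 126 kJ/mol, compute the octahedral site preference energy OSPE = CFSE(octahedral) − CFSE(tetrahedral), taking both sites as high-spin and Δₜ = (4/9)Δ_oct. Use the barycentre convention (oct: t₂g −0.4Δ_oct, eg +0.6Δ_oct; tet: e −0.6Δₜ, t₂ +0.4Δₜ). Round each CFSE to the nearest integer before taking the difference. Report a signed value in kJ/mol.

-106

In an octahedral site d⁸ (HS) is t2g^6 e_g^2, giving CFSE(oct) = -1.2Δ_oct = -151 kJ/mol.
In a tetrahedral site the filling is e^4 t2^4: CFSE(tet) = -0.8Δₜ = -0.8 × (4/9)(126) = -45 kJ/mol.
OSPE = -151 − (-45) = -106 kJ/mol.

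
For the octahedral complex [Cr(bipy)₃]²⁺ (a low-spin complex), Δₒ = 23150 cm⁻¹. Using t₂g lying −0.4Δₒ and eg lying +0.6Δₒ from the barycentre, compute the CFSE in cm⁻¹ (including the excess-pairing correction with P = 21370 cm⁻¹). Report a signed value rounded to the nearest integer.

bipy is neutral, so the +2 overall charge sits on Cr: oxidation state +2.
Cr sits in group 6; removing 2 electrons leaves Cr²⁺ with 6 − 2 = 4 d electrons.
Configuration: t₂g⁴ eg⁰.
The orbital stabilization is -1.6Δₒ = -1.6 × 23150 = -37040 cm⁻¹.
Pairing penalty: 1 pair vs 0 in the high-spin reference → 1 extra × P = 21370 cm⁻¹.
Overall CFSE = -37040 + 21370 = -15670 cm⁻¹.

-15670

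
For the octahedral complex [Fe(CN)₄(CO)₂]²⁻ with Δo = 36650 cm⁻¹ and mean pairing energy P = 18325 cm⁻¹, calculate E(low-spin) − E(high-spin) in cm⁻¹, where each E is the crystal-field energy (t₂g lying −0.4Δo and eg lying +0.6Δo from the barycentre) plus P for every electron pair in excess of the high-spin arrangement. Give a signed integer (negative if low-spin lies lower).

-36650

Ligand charges: 4×(-1) from CN⁻ and 2×(+0) from CO sum to -4; with overall charge -2, Fe is +2.
Group 8 minus oxidation state +2 gives a d⁶ configuration for Fe²⁺.
In the high-spin limit (t₂g⁴ eg²) the orbital term is -0.4Δo = -14660 cm⁻¹, with no excess pairing.
For low-spin the configuration is t₂g⁶ eg⁰: orbital energy -2.4 × 36650 = -87960 cm⁻¹, and 2 additional pairs relative to high-spin add 36650 cm⁻¹, giving -51310 cm⁻¹.
Thus E(LS) − E(HS) = -36650 cm⁻¹.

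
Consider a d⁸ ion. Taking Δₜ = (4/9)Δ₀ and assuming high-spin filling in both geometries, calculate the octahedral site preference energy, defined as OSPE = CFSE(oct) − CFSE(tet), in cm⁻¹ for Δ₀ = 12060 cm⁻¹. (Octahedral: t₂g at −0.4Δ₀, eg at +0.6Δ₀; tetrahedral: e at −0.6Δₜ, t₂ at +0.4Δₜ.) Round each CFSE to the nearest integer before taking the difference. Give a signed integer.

In an octahedral site d⁸ (HS) is t2g^6 e_g^2, giving CFSE(oct) = -1.2Δ₀ = -14472 cm⁻¹.
Tetrahedral: e^4 t2^4, CFSE = 4(−0.6) + 4(+0.4) = -0.8Δₜ = -0.8 × (4/9) × 12060 = -4288 cm⁻¹.
Subtracting, OSPE = -14472 − (-4288) = -10184 cm⁻¹.

-10184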